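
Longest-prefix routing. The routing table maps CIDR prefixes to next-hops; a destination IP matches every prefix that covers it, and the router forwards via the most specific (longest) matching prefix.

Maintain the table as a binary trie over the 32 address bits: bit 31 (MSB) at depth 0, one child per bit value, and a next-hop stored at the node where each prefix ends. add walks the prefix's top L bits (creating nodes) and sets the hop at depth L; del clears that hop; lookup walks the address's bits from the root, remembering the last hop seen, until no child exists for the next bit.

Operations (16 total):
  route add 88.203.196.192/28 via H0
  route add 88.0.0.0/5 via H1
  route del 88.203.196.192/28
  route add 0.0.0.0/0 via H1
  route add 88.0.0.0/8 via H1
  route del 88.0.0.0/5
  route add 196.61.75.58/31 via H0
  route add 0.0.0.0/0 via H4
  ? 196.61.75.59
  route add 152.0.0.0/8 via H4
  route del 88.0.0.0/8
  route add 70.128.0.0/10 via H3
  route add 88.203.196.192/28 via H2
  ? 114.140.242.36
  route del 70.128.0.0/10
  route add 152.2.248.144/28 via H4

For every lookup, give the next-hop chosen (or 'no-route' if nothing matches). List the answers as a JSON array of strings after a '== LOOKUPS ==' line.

Trace:
  + 88.203.196.192/28 (H0) depth=28
  + 88.0.0.0/5 (H1) depth=5
  del 88.203.196.192/28 (clear depth 28)
  + 0.0.0.0/0 (H1) depth=0
  + 88.0.0.0/8 (H1) depth=8
  del 88.0.0.0/5 (clear depth 5)
  + 196.61.75.58/31 (H0) depth=31
  + 0.0.0.0/0 (H4) depth=0
  ? 196.61.75.59  path d0:H4→d1:-→d2:-→d3:-→d4:-→d5:-→d6:-→d7:-→d8:-→d9:-→d10:-→d11:-→d12:-→d13:-→d14:-→d15:-→d16:-→d17:-→d18:-→d19:-→d20:-→d21:-→d22:-→d23:-→d24:-→d25:-→d26:-→d27:-→d28:-→d29:-→d30:-→d31:H0  best=H0
  + 152.0.0.0/8 (H4) depth=8
  del 88.0.0.0/8 (clear depth 8)
  + 70.128.0.0/10 (H3) depth=10
  + 88.203.196.192/28 (H2) depth=28
  ? 114.140.242.36  path d0:H4→d1:-→d2:-  best=H4
  del 70.128.0.0/10 (clear depth 10)
  + 152.2.248.144/28 (H4) depth=28

== LOOKUPS ==
["H0","H4"]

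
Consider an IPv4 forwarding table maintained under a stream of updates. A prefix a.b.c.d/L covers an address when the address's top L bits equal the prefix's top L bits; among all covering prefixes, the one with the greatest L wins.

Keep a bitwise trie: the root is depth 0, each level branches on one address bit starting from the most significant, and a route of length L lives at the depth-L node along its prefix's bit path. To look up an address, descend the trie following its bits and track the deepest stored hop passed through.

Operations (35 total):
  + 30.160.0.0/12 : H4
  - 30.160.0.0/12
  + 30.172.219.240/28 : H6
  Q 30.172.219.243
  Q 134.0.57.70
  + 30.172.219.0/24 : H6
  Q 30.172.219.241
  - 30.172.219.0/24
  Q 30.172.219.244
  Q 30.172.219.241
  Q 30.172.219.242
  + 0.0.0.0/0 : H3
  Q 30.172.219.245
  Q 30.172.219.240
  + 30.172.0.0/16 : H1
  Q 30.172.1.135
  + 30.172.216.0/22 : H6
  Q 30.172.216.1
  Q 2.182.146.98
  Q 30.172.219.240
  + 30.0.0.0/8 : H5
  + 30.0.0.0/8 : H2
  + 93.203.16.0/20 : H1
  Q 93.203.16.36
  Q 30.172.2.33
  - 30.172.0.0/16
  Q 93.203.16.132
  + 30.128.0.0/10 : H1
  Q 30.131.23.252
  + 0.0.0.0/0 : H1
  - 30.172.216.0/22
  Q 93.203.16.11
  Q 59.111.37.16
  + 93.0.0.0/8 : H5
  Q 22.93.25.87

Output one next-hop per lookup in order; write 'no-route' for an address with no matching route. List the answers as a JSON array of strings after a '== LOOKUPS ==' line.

Apply in order:
  + 30.160.0.0/12 (H4) depth=12
  - 30.160.0.0/12 clear@12
  + 30.172.219.240/28 (H6) depth=28
  lookup 30.172.219.243: bits 0001111010101100110110111111 walk d0:-→d1:-→d2:-→d3:-→d4:-→d5:-→d6:-→d7:-→d8:-→d9:-→d10:-→d11:-→d12:-→d13:-→d14:-→d15:-→d16:-→d17:-→d18:-→d19:-→d20:-→d21:-→d22:-→d23:-→d24:-→d25:-→d26:-→d27:-→d28:H6 -> H6
  lookup 134.0.57.70: bits ε walk d0:- -> no-route
  + 30.172.219.0/24 (H6) depth=24
  lookup 30.172.219.241: bits 0001111010101100110110111111 walk d0:-→d1:-→d2:-→d3:-→d4:-→d5:-→d6:-→d7:-→d8:-→d9:-→d10:-→d11:-→d12:-→d13:-→d14:-→d15:-→d16:-→d17:-→d18:-→d19:-→d20:-→d21:-→d22:-→d23:-→d24:H6→d25:-→d26:-→d27:-→d28:H6 -> H6
  - 30.172.219.0/24 clear@24
  lookup 30.172.219.244: bits 0001111010101100110110111111 walk d0:-→d1:-→d2:-→d3:-→d4:-→d5:-→d6:-→d7:-→d8:-→d9:-→d10:-→d11:-→d12:-→d13:-→d14:-→d15:-→d16:-→d17:-→d18:-→d19:-→d20:-→d21:-→d22:-→d23:-→d24:-→d25:-→d26:-→d27:-→d28:H6 -> H6
  lookup 30.172.219.241: bits 0001111010101100110110111111 walk d0:-→d1:-→d2:-→d3:-→d4:-→d5:-→d6:-→d7:-→d8:-→d9:-→d10:-→d11:-→d12:-→d13:-→d14:-→d15:-→d16:-→d17:-→d18:-→d19:-→d20:-→d21:-→d22:-→d23:-→d24:-→d25:-→d26:-→d27:-→d28:H6 -> H6
  lookup 30.172.219.242: bits 0001111010101100110110111111 walk d0:-→d1:-→d2:-→d3:-→d4:-→d5:-→d6:-→d7:-→d8:-→d9:-→d10:-→d11:-→d12:-→d13:-→d14:-→d15:-→d16:-→d17:-→d18:-→d19:-→d20:-→d21:-→d22:-→d23:-→d24:-→d25:-→d26:-→d27:-→d28:H6 -> H6
  + 0.0.0.0/0 (H3) depth=0
  lookup 30.172.219.245: bits 0001111010101100110110111111 walk d0:H3→d1:-→d2:-→d3:-→d4:-→d5:-→d6:-→d7:-→d8:-→d9:-→d10:-→d11:-→d12:-→d13:-→d14:-→d15:-→d16:-→d17:-→d18:-→d19:-→d20:-→d21:-→d22:-→d23:-→d24:-→d25:-→d26:-→d27:-→d28:H6 -> H6
  lookup 30.172.219.240: bits 0001111010101100110110111111 walk d0:H3→d1:-→d2:-→d3:-→d4:-→d5:-→d6:-→d7:-→d8:-→d9:-→d10:-→d11:-→d12:-→d13:-→d14:-→d15:-→d16:-→d17:-→d18:-→d19:-→d20:-→d21:-→d22:-→d23:-→d24:-→d25:-→d26:-→d27:-→d28:H6 -> H6
  + 30.172.0.0/16 (H1) depth=16
  lookup 30.172.1.135: bits 0001111010101100 walk d0:H3→d1:-→d2:-→d3:-→d4:-→d5:-→d6:-→d7:-→d8:-→d9:-→d10:-→d11:-→d12:-→d13:-→d14:-→d15:-→d16:H1 -> H1
  + 30.172.216.0/22 (H6) depth=22
  lookup 30.172.216.1: bits 0001111010101100110110 walk d0:H3→d1:-→d2:-→d3:-→d4:-→d5:-→d6:-→d7:-→d8:-→d9:-→d10:-→d11:-→d12:-→d13:-→d14:-→d15:-→d16:H1→d17:-→d18:-→d19:-→d20:-→d21:-→d22:H6 -> H6
  lookup 2.182.146.98: bits 000 walk d0:H3→d1:-→d2:-→d3:- -> H3
  lookup 30.172.219.240: bits 0001111010101100110110111111 walk d0:H3→d1:-→d2:-→d3:-→d4:-→d5:-→d6:-→d7:-→d8:-→d9:-→d10:-→d11:-→d12:-→d13:-→d14:-→d15:-→d16:H1→d17:-→d18:-→d19:-→d20:-→d21:-→d22:H6→d23:-→d24:-→d25:-→d26:-→d27:-→d28:H6 -> H6
  + 30.0.0.0/8 (H5) depth=8
  + 30.0.0.0/8 (H2) depth=8
  + 93.203.16.0/20 (H1) depth=20
  lookup 93.203.16.36: bits 01011101110010110001 walk d0:H3→d1:-→d2:-→d3:-→d4:-→d5:-→d6:-→d7:-→d8:-→d9:-→d10:-→d11:-→d12:-→d13:-→d14:-→d15:-→d16:-→d17:-→d18:-→d19:-→d20:H1 -> H1
  lookup 30.172.2.33: bits 0001111010101100 walk d0:H3→d1:-→d2:-→d3:-→d4:-→d5:-→d6:-→d7:-→d8:H2→d9:-→d10:-→d11:-→d12:-→d13:-→d14:-→d15:-→d16:H1 -> H1
  - 30.172.0.0/16 clear@16
  lookup 93.203.16.132: bits 01011101110010110001 walk d0:H3→d1:-→d2:-→d3:-→d4:-→d5:-→d6:-→d7:-→d8:-→d9:-→d10:-→d11:-→d12:-→d13:-→d14:-→d15:-→d16:-→d17:-→d18:-→d19:-→d20:H1 -> H1
  + 30.128.0.0/10 (H1) depth=10
  lookup 30.131.23.252: bits 0001111010 walk d0:H3→d1:-→d2:-→d3:-→d4:-→d5:-→d6:-→d7:-→d8:H2→d9:-→d10:H1 -> H1
  + 0.0.0.0/0 (H1) depth=0
  - 30.172.216.0/22 clear@22
  lookup 93.203.16.11: bits 01011101110010110001 walk d0:H1→d1:-→d2:-→d3:-→d4:-→d5:-→d6:-→d7:-→d8:-→d9:-→d10:-→d11:-→d12:-→d13:-→d14:-→d15:-→d16:-→d17:-→d18:-→d19:-→d20:H1 -> H1
  lookup 59.111.37.16: bits 00 walk d0:H1→d1:-→d2:- -> H1
  + 93.0.0.0/8 (H5) depth=8
  lookup 22.93.25.87: bits 0001 walk d0:H1→d1:-→d2:-→d3:-→d4:- -> H1

== LOOKUPS ==
["H6","no-route","H6","H6","H6","H6","H6","H6","H1","H6","H3","H6","H1","H1","H1","H1","H1","H1","H1"]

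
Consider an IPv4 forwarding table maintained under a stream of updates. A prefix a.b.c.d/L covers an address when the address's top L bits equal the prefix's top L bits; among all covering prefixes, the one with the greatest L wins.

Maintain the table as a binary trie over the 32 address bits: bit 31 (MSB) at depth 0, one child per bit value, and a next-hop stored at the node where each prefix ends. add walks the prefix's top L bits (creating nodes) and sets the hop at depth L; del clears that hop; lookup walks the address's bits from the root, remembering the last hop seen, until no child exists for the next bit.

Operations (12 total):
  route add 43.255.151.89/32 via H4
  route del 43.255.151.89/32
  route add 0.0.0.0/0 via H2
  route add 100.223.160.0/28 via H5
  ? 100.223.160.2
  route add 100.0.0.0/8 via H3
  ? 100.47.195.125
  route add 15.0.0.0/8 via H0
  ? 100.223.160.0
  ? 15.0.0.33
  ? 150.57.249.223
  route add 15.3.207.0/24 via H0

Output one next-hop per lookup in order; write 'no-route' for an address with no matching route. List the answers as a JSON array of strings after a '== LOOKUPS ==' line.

Process each operation:
  add 43.255.151.89/32 -> H4 at depth 32
  - 43.255.151.89/32 clear@32
  add 0.0.0.0/0 -> H2 at depth 0
  add 100.223.160.0/28 -> H5 at depth 28
  lookup 100.223.160.2: bits 0110010011011111101000000000 walk d0:H2→d1:-→d2:-→d3:-→d4:-→d5:-→d6:-→d7:-→d8:-→d9:-→d10:-→d11:-→d12:-→d13:-→d14:-→d15:-→d16:-→d17:-→d18:-→d19:-→d20:-→d21:-→d22:-→d23:-→d24:-→d25:-→d26:-→d27:-→d28:H5 -> H5
  add 100.0.0.0/8 -> H3 at depth 8
  lookup 100.47.195.125: bits 01100100 walk d0:H2→d1:-→d2:-→d3:-→d4:-→d5:-→d6:-→d7:-→d8:H3 -> H3
  add 15.0.0.0/8 -> H0 at depth 8
  lookup 100.223.160.0: bits 0110010011011111101000000000 walk d0:H2→d1:-→d2:-→d3:-→d4:-→d5:-→d6:-→d7:-→d8:H3→d9:-→d10:-→d11:-→d12:-→d13:-→d14:-→d15:-→d16:-→d17:-→d18:-→d19:-→d20:-→d21:-→d22:-→d23:-→d24:-→d25:-→d26:-→d27:-→d28:H5 -> H5
  lookup 15.0.0.33: bits 00001111 walk d0:H2→d1:-→d2:-→d3:-→d4:-→d5:-→d6:-→d7:-→d8:H0 -> H0
  lookup 150.57.249.223: bits ε walk d0:H2 -> H2
  add 15.3.207.0/24 -> H0 at depth 24

== LOOKUPS ==
["H5","H3","H5","H0","H2"]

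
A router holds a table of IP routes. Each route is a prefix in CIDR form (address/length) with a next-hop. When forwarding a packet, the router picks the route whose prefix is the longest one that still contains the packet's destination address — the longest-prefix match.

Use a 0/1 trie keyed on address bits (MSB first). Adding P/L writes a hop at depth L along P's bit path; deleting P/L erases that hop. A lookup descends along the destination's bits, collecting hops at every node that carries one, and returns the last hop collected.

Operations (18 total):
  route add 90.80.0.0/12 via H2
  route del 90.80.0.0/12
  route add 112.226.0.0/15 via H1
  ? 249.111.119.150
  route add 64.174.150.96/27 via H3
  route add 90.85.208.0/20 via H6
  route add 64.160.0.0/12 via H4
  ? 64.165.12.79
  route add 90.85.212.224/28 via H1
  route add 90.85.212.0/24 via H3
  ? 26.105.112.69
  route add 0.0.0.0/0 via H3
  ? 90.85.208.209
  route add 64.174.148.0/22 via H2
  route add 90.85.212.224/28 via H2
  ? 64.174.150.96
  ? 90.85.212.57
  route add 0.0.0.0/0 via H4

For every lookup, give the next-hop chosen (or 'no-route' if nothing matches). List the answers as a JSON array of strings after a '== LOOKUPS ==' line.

Trace:
  add 90.80.0.0/12 -> H2 at depth 12
  del 90.80.0.0/12 (clear depth 12)
  add 112.226.0.0/15 -> H1 at depth 15
  Q 249.111.119.150: descend ε ; hops seen [∅] ; pick no-route
  add 64.174.150.96/27 -> H3 at depth 27
  add 90.85.208.0/20 -> H6 at depth 20
  add 64.160.0.0/12 -> H4 at depth 12
  Q 64.165.12.79: descend 010000001010 ; hops seen [H4] ; pick H4
  add 90.85.212.224/28 -> H1 at depth 28
  add 90.85.212.0/24 -> H3 at depth 24
  Q 26.105.112.69: descend 0 ; hops seen [∅] ; pick no-route
  add 0.0.0.0/0 -> H3 at depth 0
  Q 90.85.208.209: descend 010110100101010111010 ; hops seen [H3,H6] ; pick H6
  add 64.174.148.0/22 -> H2 at depth 22
  add 90.85.212.224/28 -> H2 at depth 28
  Q 64.174.150.96: descend 010000001010111010010110011 ; hops seen [H3,H4,H2,H3] ; pick H3
  Q 90.85.212.57: descend 010110100101010111010100 ; hops seen [H3,H6,H3] ; pick H3
  add 0.0.0.0/0 -> H4 at depth 0

== LOOKUPS ==
["no-route","H4","no-route","H6","H3","H3"]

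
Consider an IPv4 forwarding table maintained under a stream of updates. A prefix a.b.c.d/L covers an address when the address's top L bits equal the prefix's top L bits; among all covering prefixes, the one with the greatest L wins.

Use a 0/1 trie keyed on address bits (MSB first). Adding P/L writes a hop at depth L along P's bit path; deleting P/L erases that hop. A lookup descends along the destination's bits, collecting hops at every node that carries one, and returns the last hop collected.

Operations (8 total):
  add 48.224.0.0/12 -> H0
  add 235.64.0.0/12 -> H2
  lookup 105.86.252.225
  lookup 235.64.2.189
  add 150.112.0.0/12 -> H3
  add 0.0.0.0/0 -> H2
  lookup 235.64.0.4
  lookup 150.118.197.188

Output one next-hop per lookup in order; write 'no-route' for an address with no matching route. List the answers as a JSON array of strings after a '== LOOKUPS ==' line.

Process each operation:
  + 48.224.0.0/12 (H0) depth=12
  + 235.64.0.0/12 (H2) depth=12
  lookup 105.86.252.225: bits 0 walk d0:-→d1:- -> no-route
  lookup 235.64.2.189: bits 111010110100 walk d0:-→d1:-→d2:-→d3:-→d4:-→d5:-→d6:-→d7:-→d8:-→d9:-→d10:-→d11:-→d12:H2 -> H2
  + 150.112.0.0/12 (H3) depth=12
  + 0.0.0.0/0 (H2) depth=0
  lookup 235.64.0.4: bits 111010110100 walk d0:H2→d1:-→d2:-→d3:-→d4:-→d5:-→d6:-→d7:-→d8:-→d9:-→d10:-→d11:-→d12:H2 -> H2
  lookup 150.118.197.188: bits 100101100111 walk d0:H2→d1:-→d2:-→d3:-→d4:-→d5:-→d6:-→d7:-→d8:-→d9:-→d10:-→d11:-→d12:H3 -> H3

== LOOKUPS ==
["no-route","H2","H2","H3"]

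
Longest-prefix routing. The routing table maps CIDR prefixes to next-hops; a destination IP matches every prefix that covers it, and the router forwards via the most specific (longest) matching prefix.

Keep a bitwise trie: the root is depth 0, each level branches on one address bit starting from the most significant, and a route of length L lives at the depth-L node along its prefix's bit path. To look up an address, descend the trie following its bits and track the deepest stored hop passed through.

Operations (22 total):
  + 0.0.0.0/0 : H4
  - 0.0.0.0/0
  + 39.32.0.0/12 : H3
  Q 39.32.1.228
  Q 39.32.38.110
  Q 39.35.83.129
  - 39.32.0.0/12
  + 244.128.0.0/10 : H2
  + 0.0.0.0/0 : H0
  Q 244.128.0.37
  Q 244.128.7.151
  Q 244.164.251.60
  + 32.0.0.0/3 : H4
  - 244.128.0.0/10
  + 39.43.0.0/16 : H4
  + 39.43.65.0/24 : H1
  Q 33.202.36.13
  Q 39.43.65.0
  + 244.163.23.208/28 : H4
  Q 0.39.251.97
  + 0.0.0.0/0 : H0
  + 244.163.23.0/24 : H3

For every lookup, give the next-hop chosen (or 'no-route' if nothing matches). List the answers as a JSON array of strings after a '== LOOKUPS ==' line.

Trace:
  + 0.0.0.0/0 (H4) depth=0
  del 0.0.0.0/0 (clear depth 0)
  + 39.32.0.0/12 (H3) depth=12
  lookup 39.32.1.228: bits 001001110010 walk d0:-→d1:-→d2:-→d3:-→d4:-→d5:-→d6:-→d7:-→d8:-→d9:-→d10:-→d11:-→d12:H3 -> H3
  lookup 39.32.38.110: bits 001001110010 walk d0:-→d1:-→d2:-→d3:-→d4:-→d5:-→d6:-→d7:-→d8:-→d9:-→d10:-→d11:-→d12:H3 -> H3
  lookup 39.35.83.129: bits 001001110010 walk d0:-→d1:-→d2:-→d3:-→d4:-→d5:-→d6:-→d7:-→d8:-→d9:-→d10:-→d11:-→d12:H3 -> H3
  del 39.32.0.0/12 (clear depth 12)
  + 244.128.0.0/10 (H2) depth=10
  + 0.0.0.0/0 (H0) depth=0
  lookup 244.128.0.37: bits 1111010010 walk d0:H0→d1:-→d2:-→d3:-→d4:-→d5:-→d6:-→d7:-→d8:-→d9:-→d10:H2 -> H2
  lookup 244.128.7.151: bits 1111010010 walk d0:H0→d1:-→d2:-→d3:-→d4:-→d5:-→d6:-→d7:-→d8:-→d9:-→d10:H2 -> H2
  lookup 244.164.251.60: bits 1111010010 walk d0:H0→d1:-→d2:-→d3:-→d4:-→d5:-→d6:-→d7:-→d8:-→d9:-→d10:H2 -> H2
  + 32.0.0.0/3 (H4) depth=3
  del 244.128.0.0/10 (clear depth 10)
  + 39.43.0.0/16 (H4) depth=16
  + 39.43.65.0/24 (H1) depth=24
  lookup 33.202.36.13: bits 00100 walk d0:H0→d1:-→d2:-→d3:H4→d4:-→d5:- -> H4
  lookup 39.43.65.0: bits 001001110010101101000001 walk d0:H0→d1:-→d2:-→d3:H4→d4:-→d5:-→d6:-→d7:-→d8:-→d9:-→d10:-→d11:-→d12:-→d13:-→d14:-→d15:-→d16:H4→d17:-→d18:-→d19:-→d20:-→d21:-→d22:-→d23:-→d24:H1 -> H1
  + 244.163.23.208/28 (H4) depth=28
  lookup 0.39.251.97: bits 00 walk d0:H0→d1:-→d2:- -> H0
  + 0.0.0.0/0 (H0) depth=0
  + 244.163.23.0/24 (H3) depth=24

== LOOKUPS ==
["H3","H3","H3","H2","H2","H2","H4","H1","H0"]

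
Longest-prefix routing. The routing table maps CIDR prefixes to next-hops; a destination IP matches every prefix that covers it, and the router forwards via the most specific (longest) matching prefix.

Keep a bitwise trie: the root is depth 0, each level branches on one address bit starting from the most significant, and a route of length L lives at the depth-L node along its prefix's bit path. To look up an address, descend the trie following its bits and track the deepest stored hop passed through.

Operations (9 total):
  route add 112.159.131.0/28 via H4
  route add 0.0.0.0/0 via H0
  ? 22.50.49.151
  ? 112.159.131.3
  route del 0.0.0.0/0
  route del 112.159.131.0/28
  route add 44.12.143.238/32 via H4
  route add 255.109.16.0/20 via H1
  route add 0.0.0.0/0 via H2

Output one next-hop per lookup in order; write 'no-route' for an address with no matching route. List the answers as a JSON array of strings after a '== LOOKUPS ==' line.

Process each operation:
  + 112.159.131.0/28 (H4) depth=28
  + 0.0.0.0/0 (H0) depth=0
  lookup 22.50.49.151: bits 0 walk d0:H0→d1:- -> H0
  lookup 112.159.131.3: bits 0111000010011111100000110000 walk d0:H0→d1:-→d2:-→d3:-→d4:-→d5:-→d6:-→d7:-→d8:-→d9:-→d10:-→d11:-→d12:-→d13:-→d14:-→d15:-→d16:-→d17:-→d18:-→d19:-→d20:-→d21:-→d22:-→d23:-→d24:-→d25:-→d26:-→d27:-→d28:H4 -> H4
  - 0.0.0.0/0 clear@0
  - 112.159.131.0/28 clear@28
  + 44.12.143.238/32 (H4) depth=32
  + 255.109.16.0/20 (H1) depth=20
  + 0.0.0.0/0 (H2) depth=0

== LOOKUPS ==
["H0","H4"]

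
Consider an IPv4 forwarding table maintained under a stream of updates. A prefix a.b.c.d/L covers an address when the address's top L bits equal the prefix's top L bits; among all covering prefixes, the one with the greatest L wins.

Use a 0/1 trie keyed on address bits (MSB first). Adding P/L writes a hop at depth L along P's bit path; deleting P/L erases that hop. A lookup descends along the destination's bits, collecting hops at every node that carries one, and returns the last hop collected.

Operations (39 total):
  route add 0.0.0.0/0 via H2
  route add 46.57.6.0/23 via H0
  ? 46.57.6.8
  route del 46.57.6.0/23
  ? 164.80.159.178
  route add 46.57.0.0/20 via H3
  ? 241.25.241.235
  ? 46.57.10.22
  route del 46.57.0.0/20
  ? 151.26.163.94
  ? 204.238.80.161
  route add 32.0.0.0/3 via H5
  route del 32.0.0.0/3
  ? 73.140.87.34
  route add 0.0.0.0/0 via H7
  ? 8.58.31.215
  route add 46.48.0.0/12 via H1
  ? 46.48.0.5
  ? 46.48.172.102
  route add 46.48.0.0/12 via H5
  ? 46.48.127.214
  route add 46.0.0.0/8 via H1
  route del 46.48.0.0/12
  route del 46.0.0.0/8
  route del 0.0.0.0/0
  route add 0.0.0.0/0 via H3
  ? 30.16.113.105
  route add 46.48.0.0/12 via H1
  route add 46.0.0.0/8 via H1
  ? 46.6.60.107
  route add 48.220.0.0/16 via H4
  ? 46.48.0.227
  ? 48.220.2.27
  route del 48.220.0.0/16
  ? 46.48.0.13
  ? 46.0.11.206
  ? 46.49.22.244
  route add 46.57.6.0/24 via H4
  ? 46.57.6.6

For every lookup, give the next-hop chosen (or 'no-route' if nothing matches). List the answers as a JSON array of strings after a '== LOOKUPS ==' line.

Process each operation:
  add 0.0.0.0/0 -> H2 at depth 0
  add 46.57.6.0/23 -> H0 at depth 23
  ? 46.57.6.8  path d0:H2→d1:-→d2:-→d3:-→d4:-→d5:-→d6:-→d7:-→d8:-→d9:-→d10:-→d11:-→d12:-→d13:-→d14:-→d15:-→d16:-→d17:-→d18:-→d19:-→d20:-→d21:-→d22:-→d23:H0  best=H0
  - 46.57.6.0/23 clear@23
  ? 164.80.159.178  path d0:H2  best=H2
  add 46.57.0.0/20 -> H3 at depth 20
  ? 241.25.241.235  path d0:H2  best=H2
  ? 46.57.10.22  path d0:H2→d1:-→d2:-→d3:-→d4:-→d5:-→d6:-→d7:-→d8:-→d9:-→d10:-→d11:-→d12:-→d13:-→d14:-→d15:-→d16:-→d17:-→d18:-→d19:-→d20:H3  best=H3
  - 46.57.0.0/20 clear@20
  ? 151.26.163.94  path d0:H2  best=H2
  ? 204.238.80.161  path d0:H2  best=H2
  add 32.0.0.0/3 -> H5 at depth 3
  - 32.0.0.0/3 clear@3
  ? 73.140.87.34  path d0:H2→d1:-  best=H2
  add 0.0.0.0/0 -> H7 at depth 0
  ? 8.58.31.215  path d0:H7→d1:-→d2:-  best=H7
  add 46.48.0.0/12 -> H1 at depth 12
  ? 46.48.0.5  path d0:H7→d1:-→d2:-→d3:-→d4:-→d5:-→d6:-→d7:-→d8:-→d9:-→d10:-→d11:-→d12:H1  best=H1
  ? 46.48.172.102  path d0:H7→d1:-→d2:-→d3:-→d4:-→d5:-→d6:-→d7:-→d8:-→d9:-→d10:-→d11:-→d12:H1  best=H1
  add 46.48.0.0/12 -> H5 at depth 12
  ? 46.48.127.214  path d0:H7→d1:-→d2:-→d3:-→d4:-→d5:-→d6:-→d7:-→d8:-→d9:-→d10:-→d11:-→d12:H5  best=H5
  add 46.0.0.0/8 -> H1 at depth 8
  - 46.48.0.0/12 clear@12
  - 46.0.0.0/8 clear@8
  - 0.0.0.0/0 clear@0
  add 0.0.0.0/0 -> H3 at depth 0
  ? 30.16.113.105  path d0:H3→d1:-→d2:-  best=H3
  add 46.48.0.0/12 -> H1 at depth 12
  add 46.0.0.0/8 -> H1 at depth 8
  ? 46.6.60.107  path d0:H3→d1:-→d2:-→d3:-→d4:-→d5:-→d6:-→d7:-→d8:H1→d9:-→d10:-  best=H1
  add 48.220.0.0/16 -> H4 at depth 16
  ? 46.48.0.227  path d0:H3→d1:-→d2:-→d3:-→d4:-→d5:-→d6:-→d7:-→d8:H1→d9:-→d10:-→d11:-→d12:H1  best=H1
  ? 48.220.2.27  path d0:H3→d1:-→d2:-→d3:-→d4:-→d5:-→d6:-→d7:-→d8:-→d9:-→d10:-→d11:-→d12:-→d13:-→d14:-→d15:-→d16:H4  best=H4
  - 48.220.0.0/16 clear@16
  ? 46.48.0.13  path d0:H3→d1:-→d2:-→d3:-→d4:-→d5:-→d6:-→d7:-→d8:H1→d9:-→d10:-→d11:-→d12:H1  best=H1
  ? 46.0.11.206  path d0:H3→d1:-→d2:-→d3:-→d4:-→d5:-→d6:-→d7:-→d8:H1→d9:-→d10:-  best=H1
  ? 46.49.22.244  path d0:H3→d1:-→d2:-→d3:-→d4:-→d5:-→d6:-→d7:-→d8:H1→d9:-→d10:-→d11:-→d12:H1  best=H1
  add 46.57.6.0/24 -> H4 at depth 24
  ? 46.57.6.6  path d0:H3→d1:-→d2:-→d3:-→d4:-→d5:-→d6:-→d7:-→d8:H1→d9:-→d10:-→d11:-→d12:H1→d13:-→d14:-→d15:-→d16:-→d17:-→d18:-→d19:-→d20:-→d21:-→d22:-→d23:-→d24:H4  best=H4

== LOOKUPS ==
["H0","H2","H2","H3","H2","H2","H2","H7","H1","H1","H5","H3","H1","H1","H4","H1","H1","H1","H4"]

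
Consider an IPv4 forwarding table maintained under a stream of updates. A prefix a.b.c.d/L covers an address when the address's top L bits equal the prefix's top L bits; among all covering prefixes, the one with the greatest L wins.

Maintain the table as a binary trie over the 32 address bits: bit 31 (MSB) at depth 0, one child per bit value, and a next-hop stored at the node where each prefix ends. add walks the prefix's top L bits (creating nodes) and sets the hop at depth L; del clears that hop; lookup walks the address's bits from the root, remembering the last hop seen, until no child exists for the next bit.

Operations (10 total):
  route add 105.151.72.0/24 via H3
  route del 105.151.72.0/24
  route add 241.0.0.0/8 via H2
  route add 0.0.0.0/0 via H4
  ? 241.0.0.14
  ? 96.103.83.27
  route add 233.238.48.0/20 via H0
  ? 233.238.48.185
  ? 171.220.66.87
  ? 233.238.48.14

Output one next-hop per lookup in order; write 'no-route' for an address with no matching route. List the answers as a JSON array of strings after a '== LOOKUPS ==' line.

Trace:
  + 105.151.72.0/24 (H3) depth=24
  - 105.151.72.0/24 clear@24
  + 241.0.0.0/8 (H2) depth=8
  + 0.0.0.0/0 (H4) depth=0
  ? 241.0.0.14  path d0:H4→d1:-→d2:-→d3:-→d4:-→d5:-→d6:-→d7:-→d8:H2  best=H2
  ? 96.103.83.27  path d0:H4→d1:-→d2:-→d3:-→d4:-  best=H4
  + 233.238.48.0/20 (H0) depth=20
  ? 233.238.48.185  path d0:H4→d1:-→d2:-→d3:-→d4:-→d5:-→d6:-→d7:-→d8:-→d9:-→d10:-→d11:-→d12:-→d13:-→d14:-→d15:-→d16:-→d17:-→d18:-→d19:-→d20:H0  best=H0
  ? 171.220.66.87  path d0:H4→d1:-  best=H4
  ? 233.238.48.14  path d0:H4→d1:-→d2:-→d3:-→d4:-→d5:-→d6:-→d7:-→d8:-→d9:-→d10:-→d11:-→d12:-→d13:-→d14:-→d15:-→d16:-→d17:-→d18:-→d19:-→d20:H0  best=H0

== LOOKUPS ==
["H2","H4","H0","H4","H0"]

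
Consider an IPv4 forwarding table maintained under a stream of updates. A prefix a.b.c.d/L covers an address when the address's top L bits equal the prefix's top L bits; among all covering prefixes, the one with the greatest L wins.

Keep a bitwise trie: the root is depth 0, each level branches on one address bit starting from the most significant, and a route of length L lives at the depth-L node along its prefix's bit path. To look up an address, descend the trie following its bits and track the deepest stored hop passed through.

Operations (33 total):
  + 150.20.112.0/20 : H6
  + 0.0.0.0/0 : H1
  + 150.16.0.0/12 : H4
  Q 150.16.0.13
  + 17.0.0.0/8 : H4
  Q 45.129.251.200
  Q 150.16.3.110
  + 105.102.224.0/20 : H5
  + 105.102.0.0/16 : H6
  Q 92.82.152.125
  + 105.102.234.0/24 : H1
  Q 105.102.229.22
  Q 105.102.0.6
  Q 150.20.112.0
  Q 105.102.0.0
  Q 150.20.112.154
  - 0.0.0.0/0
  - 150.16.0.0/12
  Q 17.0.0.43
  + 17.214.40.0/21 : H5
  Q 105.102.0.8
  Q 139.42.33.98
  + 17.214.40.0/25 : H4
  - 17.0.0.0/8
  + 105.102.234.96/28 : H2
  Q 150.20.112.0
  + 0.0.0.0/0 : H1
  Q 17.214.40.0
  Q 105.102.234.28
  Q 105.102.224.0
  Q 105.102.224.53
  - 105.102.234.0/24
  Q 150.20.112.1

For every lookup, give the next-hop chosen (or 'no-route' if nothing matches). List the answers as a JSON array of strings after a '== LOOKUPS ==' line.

Process each operation:
  add 150.20.112.0/20 -> H6 at depth 20
  add 0.0.0.0/0 -> H1 at depth 0
  add 150.16.0.0/12 -> H4 at depth 12
  lookup 150.16.0.13: bits 1001011000010 walk d0:H1→d1:-→d2:-→d3:-→d4:-→d5:-→d6:-→d7:-→d8:-→d9:-→d10:-→d11:-→d12:H4→d13:- -> H4
  add 17.0.0.0/8 -> H4 at depth 8
  lookup 45.129.251.200: bits 00 walk d0:H1→d1:-→d2:- -> H1
  lookup 150.16.3.110: bits 1001011000010 walk d0:H1→d1:-→d2:-→d3:-→d4:-→d5:-→d6:-→d7:-→d8:-→d9:-→d10:-→d11:-→d12:H4→d13:- -> H4
  add 105.102.224.0/20 -> H5 at depth 20
  add 105.102.0.0/16 -> H6 at depth 16
  lookup 92.82.152.125: bits 01 walk d0:H1→d1:-→d2:- -> H1
  add 105.102.234.0/24 -> H1 at depth 24
  lookup 105.102.229.22: bits 01101001011001101110 walk d0:H1→d1:-→d2:-→d3:-→d4:-→d5:-→d6:-→d7:-→d8:-→d9:-→d10:-→d11:-→d12:-→d13:-→d14:-→d15:-→d16:H6→d17:-→d18:-→d19:-→d20:H5 -> H5
  lookup 105.102.0.6: bits 0110100101100110 walk d0:H1→d1:-→d2:-→d3:-→d4:-→d5:-→d6:-→d7:-→d8:-→d9:-→d10:-→d11:-→d12:-→d13:-→d14:-→d15:-→d16:H6 -> H6
  lookup 150.20.112.0: bits 10010110000101000111 walk d0:H1→d1:-→d2:-→d3:-→d4:-→d5:-→d6:-→d7:-→d8:-→d9:-→d10:-→d11:-→d12:H4→d13:-→d14:-→d15:-→d16:-→d17:-→d18:-→d19:-→d20:H6 -> H6
  lookup 105.102.0.0: bits 0110100101100110 walk d0:H1→d1:-→d2:-→d3:-→d4:-→d5:-→d6:-→d7:-→d8:-→d9:-→d10:-→d11:-→d12:-→d13:-→d14:-→d15:-→d16:H6 -> H6
  lookup 150.20.112.154: bits 10010110000101000111 walk d0:H1→d1:-→d2:-→d3:-→d4:-→d5:-→d6:-→d7:-→d8:-→d9:-→d10:-→d11:-→d12:H4→d13:-→d14:-→d15:-→d16:-→d17:-→d18:-→d19:-→d20:H6 -> H6
  - 0.0.0.0/0 clear@0
  - 150.16.0.0/12 clear@12
  lookup 17.0.0.43: bits 00010001 walk d0:-→d1:-→d2:-→d3:-→d4:-→d5:-→d6:-→d7:-→d8:H4 -> H4
  add 17.214.40.0/21 -> H5 at depth 21
  lookup 105.102.0.8: bits 0110100101100110 walk d0:-→d1:-→d2:-→d3:-→d4:-→d5:-→d6:-→d7:-→d8:-→d9:-→d10:-→d11:-→d12:-→d13:-→d14:-→d15:-→d16:H6 -> H6
  lookup 139.42.33.98: bits 100 walk d0:-→d1:-→d2:-→d3:- -> no-route
  add 17.214.40.0/25 -> H4 at depth 25
  - 17.0.0.0/8 clear@8
  add 105.102.234.96/28 -> H2 at depth 28
  lookup 150.20.112.0: bits 10010110000101000111 walk d0:-→d1:-→d2:-→d3:-→d4:-→d5:-→d6:-→d7:-→d8:-→d9:-→d10:-→d11:-→d12:-→d13:-→d14:-→d15:-→d16:-→d17:-→d18:-→d19:-→d20:H6 -> H6
  add 0.0.0.0/0 -> H1 at depth 0
  lookup 17.214.40.0: bits 0001000111010110001010000 walk d0:H1→d1:-→d2:-→d3:-→d4:-→d5:-→d6:-→d7:-→d8:-→d9:-→d10:-→d11:-→d12:-→d13:-→d14:-→d15:-→d16:-→d17:-→d18:-→d19:-→d20:-→d21:H5→d22:-→d23:-→d24:-→d25:H4 -> H4
  lookup 105.102.234.28: bits 0110100101100110111010100 walk d0:H1→d1:-→d2:-→d3:-→d4:-→d5:-→d6:-→d7:-→d8:-→d9:-→d10:-→d11:-→d12:-→d13:-→d14:-→d15:-→d16:H6→d17:-→d18:-→d19:-→d20:H5→d21:-→d22:-→d23:-→d24:H1→d25:- -> H1
  lookup 105.102.224.0: bits 01101001011001101110 walk d0:H1→d1:-→d2:-→d3:-→d4:-→d5:-→d6:-→d7:-→d8:-→d9:-→d10:-→d11:-→d12:-→d13:-→d14:-→d15:-→d16:H6→d17:-→d18:-→d19:-→d20:H5 -> H5
  lookup 105.102.224.53: bits 01101001011001101110 walk d0:H1→d1:-→d2:-→d3:-→d4:-→d5:-→d6:-→d7:-→d8:-→d9:-→d10:-→d11:-→d12:-→d13:-→d14:-→d15:-→d16:H6→d17:-→d18:-→d19:-→d20:H5 -> H5
  - 105.102.234.0/24 clear@24
  lookup 150.20.112.1: bits 10010110000101000111 walk d0:H1→d1:-→d2:-→d3:-→d4:-→d5:-→d6:-→d7:-→d8:-→d9:-→d10:-→d11:-→d12:-→d13:-→d14:-→d15:-→d16:-→d17:-→d18:-→d19:-→d20:H6 -> H6

== LOOKUPS ==
["H4","H1","H4","H1","H5","H6","H6","H6","H6","H4","H6","no-route","H6","H4","H1","H5","H5","H6"]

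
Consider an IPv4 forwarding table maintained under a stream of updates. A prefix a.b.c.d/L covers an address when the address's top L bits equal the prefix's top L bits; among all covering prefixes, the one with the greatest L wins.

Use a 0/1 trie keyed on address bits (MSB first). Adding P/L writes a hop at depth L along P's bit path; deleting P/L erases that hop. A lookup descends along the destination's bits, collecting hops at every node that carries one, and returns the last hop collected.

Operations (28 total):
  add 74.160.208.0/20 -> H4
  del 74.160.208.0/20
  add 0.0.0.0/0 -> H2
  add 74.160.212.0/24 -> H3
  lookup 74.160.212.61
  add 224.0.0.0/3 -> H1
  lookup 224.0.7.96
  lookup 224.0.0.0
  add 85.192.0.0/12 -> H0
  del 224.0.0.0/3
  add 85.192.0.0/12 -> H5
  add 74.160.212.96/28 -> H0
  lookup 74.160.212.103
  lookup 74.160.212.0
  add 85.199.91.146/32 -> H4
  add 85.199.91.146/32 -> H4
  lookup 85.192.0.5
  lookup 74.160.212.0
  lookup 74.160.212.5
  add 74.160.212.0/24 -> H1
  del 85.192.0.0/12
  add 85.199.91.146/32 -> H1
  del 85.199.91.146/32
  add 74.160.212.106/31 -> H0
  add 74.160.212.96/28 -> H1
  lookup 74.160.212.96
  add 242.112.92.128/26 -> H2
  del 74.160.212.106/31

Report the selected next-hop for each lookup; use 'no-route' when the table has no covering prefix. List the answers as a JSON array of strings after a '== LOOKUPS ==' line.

Trace:
  add 74.160.208.0/20 -> H4 at depth 20
  - 74.160.208.0/20 clear@20
  add 0.0.0.0/0 -> H2 at depth 0
  add 74.160.212.0/24 -> H3 at depth 24
  Q 74.160.212.61: descend 010010101010000011010100 ; hops seen [H2,H3] ; pick H3
  add 224.0.0.0/3 -> H1 at depth 3
  Q 224.0.7.96: descend 111 ; hops seen [H2,H1] ; pick H1
  Q 224.0.0.0: descend 111 ; hops seen [H2,H1] ; pick H1
  add 85.192.0.0/12 -> H0 at depth 12
  - 224.0.0.0/3 clear@3
  add 85.192.0.0/12 -> H5 at depth 12
  add 74.160.212.96/28 -> H0 at depth 28
  Q 74.160.212.103: descend 0100101010100000110101000110 ; hops seen [H2,H3,H0] ; pick H0
  Q 74.160.212.0: descend 0100101010100000110101000 ; hops seen [H2,H3] ; pick H3
  add 85.199.91.146/32 -> H4 at depth 32
  add 85.199.91.146/32 -> H4 at depth 32
  Q 85.192.0.5: descend 0101010111000 ; hops seen [H2,H5] ; pick H5
  Q 74.160.212.0: descend 0100101010100000110101000 ; hops seen [H2,H3] ; pick H3
  Q 74.160.212.5: descend 0100101010100000110101000 ; hops seen [H2,H3] ; pick H3
  add 74.160.212.0/24 -> H1 at depth 24
  - 85.192.0.0/12 clear@12
  add 85.199.91.146/32 -> H1 at depth 32
  - 85.199.91.146/32 clear@32
  add 74.160.212.106/31 -> H0 at depth 31
  add 74.160.212.96/28 -> H1 at depth 28
  Q 74.160.212.96: descend 0100101010100000110101000110 ; hops seen [H2,H1,H1] ; pick H1
  add 242.112.92.128/26 -> H2 at depth 26
  - 74.160.212.106/31 clear@31

== LOOKUPS ==
["H3","H1","H1","H0","H3","H5","H3","H3","H1"]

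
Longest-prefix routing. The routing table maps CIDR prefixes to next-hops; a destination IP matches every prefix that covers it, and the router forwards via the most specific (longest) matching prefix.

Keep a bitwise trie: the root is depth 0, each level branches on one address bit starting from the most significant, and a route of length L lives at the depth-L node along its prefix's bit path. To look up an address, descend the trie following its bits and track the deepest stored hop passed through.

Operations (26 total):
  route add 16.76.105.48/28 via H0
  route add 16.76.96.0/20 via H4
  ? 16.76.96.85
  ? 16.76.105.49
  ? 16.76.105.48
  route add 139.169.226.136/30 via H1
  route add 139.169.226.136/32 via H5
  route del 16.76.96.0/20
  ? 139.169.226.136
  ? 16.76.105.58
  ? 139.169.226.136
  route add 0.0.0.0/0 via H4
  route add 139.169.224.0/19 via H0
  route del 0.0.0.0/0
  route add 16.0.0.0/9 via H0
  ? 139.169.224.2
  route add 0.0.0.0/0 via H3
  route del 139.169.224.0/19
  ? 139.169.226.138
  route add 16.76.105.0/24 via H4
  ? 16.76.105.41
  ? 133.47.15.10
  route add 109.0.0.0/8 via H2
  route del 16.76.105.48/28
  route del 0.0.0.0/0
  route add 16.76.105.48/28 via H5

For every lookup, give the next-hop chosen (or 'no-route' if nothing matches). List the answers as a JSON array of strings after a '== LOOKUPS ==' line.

Trace:
  + 16.76.105.48/28 (H0) depth=28
  + 16.76.96.0/20 (H4) depth=20
  ? 16.76.96.85  path d0:-→d1:-→d2:-→d3:-→d4:-→d5:-→d6:-→d7:-→d8:-→d9:-→d10:-→d11:-→d12:-→d13:-→d14:-→d15:-→d16:-→d17:-→d18:-→d19:-→d20:H4  best=H4
  ? 16.76.105.49  path d0:-→d1:-→d2:-→d3:-→d4:-→d5:-→d6:-→d7:-→d8:-→d9:-→d10:-→d11:-→d12:-→d13:-→d14:-→d15:-→d16:-→d17:-→d18:-→d19:-→d20:H4→d21:-→d22:-→d23:-→d24:-→d25:-→d26:-→d27:-→d28:H0  best=H0
  ? 16.76.105.48  path d0:-→d1:-→d2:-→d3:-→d4:-→d5:-→d6:-→d7:-→d8:-→d9:-→d10:-→d11:-→d12:-→d13:-→d14:-→d15:-→d16:-→d17:-→d18:-→d19:-→d20:H4→d21:-→d22:-→d23:-→d24:-→d25:-→d26:-→d27:-→d28:H0  best=H0
  + 139.169.226.136/30 (H1) depth=30
  + 139.169.226.136/32 (H5) depth=32
  del 16.76.96.0/20 (clear depth 20)
  ? 139.169.226.136  path d0:-→d1:-→d2:-→d3:-→d4:-→d5:-→d6:-→d7:-→d8:-→d9:-→d10:-→d11:-→d12:-→d13:-→d14:-→d15:-→d16:-→d17:-→d18:-→d19:-→d20:-→d21:-→d22:-→d23:-→d24:-→d25:-→d26:-→d27:-→d28:-→d29:-→d30:H1→d31:-→d32:H5  best=H5
  ? 16.76.105.58  path d0:-→d1:-→d2:-→d3:-→d4:-→d5:-→d6:-→d7:-→d8:-→d9:-→d10:-→d11:-→d12:-→d13:-→d14:-→d15:-→d16:-→d17:-→d18:-→d19:-→d20:-→d21:-→d22:-→d23:-→d24:-→d25:-→d26:-→d27:-→d28:H0  best=H0
  ? 139.169.226.136  path d0:-→d1:-→d2:-→d3:-→d4:-→d5:-→d6:-→d7:-→d8:-→d9:-→d10:-→d11:-→d12:-→d13:-→d14:-→d15:-→d16:-→d17:-→d18:-→d19:-→d20:-→d21:-→d22:-→d23:-→d24:-→d25:-→d26:-→d27:-→d28:-→d29:-→d30:H1→d31:-→d32:H5  best=H5
  + 0.0.0.0/0 (H4) depth=0
  + 139.169.224.0/19 (H0) depth=19
  del 0.0.0.0/0 (clear depth 0)
  + 16.0.0.0/9 (H0) depth=9
  ? 139.169.224.2  path d0:-→d1:-→d2:-→d3:-→d4:-→d5:-→d6:-→d7:-→d8:-→d9:-→d10:-→d11:-→d12:-→d13:-→d14:-→d15:-→d16:-→d17:-→d18:-→d19:H0→d20:-→d21:-→d22:-  best=H0
  + 0.0.0.0/0 (H3) depth=0
  del 139.169.224.0/19 (clear depth 19)
  ? 139.169.226.138  path d0:H3→d1:-→d2:-→d3:-→d4:-→d5:-→d6:-→d7:-→d8:-→d9:-→d10:-→d11:-→d12:-→d13:-→d14:-→d15:-→d16:-→d17:-→d18:-→d19:-→d20:-→d21:-→d22:-→d23:-→d24:-→d25:-→d26:-→d27:-→d28:-→d29:-→d30:H1  best=H1
  + 16.76.105.0/24 (H4) depth=24
  ? 16.76.105.41  path d0:H3→d1:-→d2:-→d3:-→d4:-→d5:-→d6:-→d7:-→d8:-→d9:H0→d10:-→d11:-→d12:-→d13:-→d14:-→d15:-→d16:-→d17:-→d18:-→d19:-→d20:-→d21:-→d22:-→d23:-→d24:H4→d25:-→d26:-→d27:-  best=H4
  ? 133.47.15.10  path d0:H3→d1:-→d2:-→d3:-→d4:-  best=H3
  + 109.0.0.0/8 (H2) depth=8
  del 16.76.105.48/28 (clear depth 28)
  del 0.0.0.0/0 (clear depth 0)
  + 16.76.105.48/28 (H5) depth=28

== LOOKUPS ==
["H4","H0","H0","H5","H0","H5","H0","H1","H4","H3"]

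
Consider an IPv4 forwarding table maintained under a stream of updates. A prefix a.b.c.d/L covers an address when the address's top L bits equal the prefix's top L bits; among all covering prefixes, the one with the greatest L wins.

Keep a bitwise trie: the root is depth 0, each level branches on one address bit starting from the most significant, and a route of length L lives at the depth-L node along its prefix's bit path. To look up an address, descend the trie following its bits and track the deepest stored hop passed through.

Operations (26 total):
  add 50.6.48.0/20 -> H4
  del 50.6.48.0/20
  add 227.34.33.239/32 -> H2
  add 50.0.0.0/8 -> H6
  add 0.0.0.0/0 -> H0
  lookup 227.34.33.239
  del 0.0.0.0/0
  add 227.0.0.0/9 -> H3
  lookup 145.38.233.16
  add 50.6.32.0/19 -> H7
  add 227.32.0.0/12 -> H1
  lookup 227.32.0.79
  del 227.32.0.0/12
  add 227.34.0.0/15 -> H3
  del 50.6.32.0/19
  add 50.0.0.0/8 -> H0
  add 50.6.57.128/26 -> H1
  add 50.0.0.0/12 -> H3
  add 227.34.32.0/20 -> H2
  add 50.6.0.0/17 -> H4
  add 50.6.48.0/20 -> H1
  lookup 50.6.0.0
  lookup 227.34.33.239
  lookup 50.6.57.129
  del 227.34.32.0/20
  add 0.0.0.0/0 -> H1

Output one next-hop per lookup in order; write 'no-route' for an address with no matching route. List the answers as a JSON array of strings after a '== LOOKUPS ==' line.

Apply in order:
  + 50.6.48.0/20 (H4) depth=20
  del 50.6.48.0/20 (clear depth 20)
  + 227.34.33.239/32 (H2) depth=32
  + 50.0.0.0/8 (H6) depth=8
  + 0.0.0.0/0 (H0) depth=0
  lookup 227.34.33.239: bits 11100011001000100010000111101111 walk d0:H0→d1:-→d2:-→d3:-→d4:-→d5:-→d6:-→d7:-→d8:-→d9:-→d10:-→d11:-→d12:-→d13:-→d14:-→d15:-→d16:-→d17:-→d18:-→d19:-→d20:-→d21:-→d22:-→d23:-→d24:-→d25:-→d26:-→d27:-→d28:-→d29:-→d30:-→d31:-→d32:H2 -> H2
  del 0.0.0.0/0 (clear depth 0)
  + 227.0.0.0/9 (H3) depth=9
  lookup 145.38.233.16: bits 1 walk d0:-→d1:- -> no-route
  + 50.6.32.0/19 (H7) depth=19
  + 227.32.0.0/12 (H1) depth=12
  lookup 227.32.0.79: bits 11100011001000 walk d0:-→d1:-→d2:-→d3:-→d4:-→d5:-→d6:-→d7:-→d8:-→d9:H3→d10:-→d11:-→d12:H1→d13:-→d14:- -> H1
  del 227.32.0.0/12 (clear depth 12)
  + 227.34.0.0/15 (H3) depth=15
  del 50.6.32.0/19 (clear depth 19)
  + 50.0.0.0/8 (H0) depth=8
  + 50.6.57.128/26 (H1) depth=26
  + 50.0.0.0/12 (H3) depth=12
  + 227.34.32.0/20 (H2) depth=20
  + 50.6.0.0/17 (H4) depth=17
  + 50.6.48.0/20 (H1) depth=20
  lookup 50.6.0.0: bits 001100100000011000 walk d0:-→d1:-→d2:-→d3:-→d4:-→d5:-→d6:-→d7:-→d8:H0→d9:-→d10:-→d11:-→d12:H3→d13:-→d14:-→d15:-→d16:-→d17:H4→d18:- -> H4
  lookup 227.34.33.239: bits 11100011001000100010000111101111 walk d0:-→d1:-→d2:-→d3:-→d4:-→d5:-→d6:-→d7:-→d8:-→d9:H3→d10:-→d11:-→d12:-→d13:-→d14:-→d15:H3→d16:-→d17:-→d18:-→d19:-→d20:H2→d21:-→d22:-→d23:-→d24:-→d25:-→d26:-→d27:-→d28:-→d29:-→d30:-→d31:-→d32:H2 -> H2
  lookup 50.6.57.129: bits 00110010000001100011100110 walk d0:-→d1:-→d2:-→d3:-→d4:-→d5:-→d6:-→d7:-→d8:H0→d9:-→d10:-→d11:-→d12:H3→d13:-→d14:-→d15:-→d16:-→d17:H4→d18:-→d19:-→d20:H1→d21:-→d22:-→d23:-→d24:-→d25:-→d26:H1 -> H1
  del 227.34.32.0/20 (clear depth 20)
  + 0.0.0.0/0 (H1) depth=0

== LOOKUPS ==
["H2","no-route","H1","H4","H2","H1"]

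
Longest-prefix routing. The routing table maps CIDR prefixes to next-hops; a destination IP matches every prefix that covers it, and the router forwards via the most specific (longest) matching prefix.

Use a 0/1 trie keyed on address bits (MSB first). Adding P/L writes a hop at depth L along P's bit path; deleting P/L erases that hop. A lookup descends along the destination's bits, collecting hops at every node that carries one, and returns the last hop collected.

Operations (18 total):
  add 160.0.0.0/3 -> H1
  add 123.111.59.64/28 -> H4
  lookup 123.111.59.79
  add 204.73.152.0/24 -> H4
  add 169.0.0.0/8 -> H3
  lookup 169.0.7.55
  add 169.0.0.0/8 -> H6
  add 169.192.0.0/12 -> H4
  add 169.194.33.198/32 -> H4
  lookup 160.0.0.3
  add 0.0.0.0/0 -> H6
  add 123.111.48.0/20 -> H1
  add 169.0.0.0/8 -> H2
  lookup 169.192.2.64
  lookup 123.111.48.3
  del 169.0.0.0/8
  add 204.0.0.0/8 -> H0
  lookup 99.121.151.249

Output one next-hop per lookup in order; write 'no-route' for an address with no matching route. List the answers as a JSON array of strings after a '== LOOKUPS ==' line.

Apply in order:
  add 160.0.0.0/3 -> H1 at depth 3
  add 123.111.59.64/28 -> H4 at depth 28
  ? 123.111.59.79  path d0:-→d1:-→d2:-→d3:-→d4:-→d5:-→d6:-→d7:-→d8:-→d9:-→d10:-→d11:-→d12:-→d13:-→d14:-→d15:-→d16:-→d17:-→d18:-→d19:-→d20:-→d21:-→d22:-→d23:-→d24:-→d25:-→d26:-→d27:-→d28:H4  best=H4
  add 204.73.152.0/24 -> H4 at depth 24
  add 169.0.0.0/8 -> H3 at depth 8
  ? 169.0.7.55  path d0:-→d1:-→d2:-→d3:H1→d4:-→d5:-→d6:-→d7:-→d8:H3  best=H3
  add 169.0.0.0/8 -> H6 at depth 8
  add 169.192.0.0/12 -> H4 at depth 12
  add 169.194.33.198/32 -> H4 at depth 32
  ? 160.0.0.3  path d0:-→d1:-→d2:-→d3:H1→d4:-  best=H1
  add 0.0.0.0/0 -> H6 at depth 0
  add 123.111.48.0/20 -> H1 at depth 20
  add 169.0.0.0/8 -> H2 at depth 8
  ? 169.192.2.64  path d0:H6→d1:-→d2:-→d3:H1→d4:-→d5:-→d6:-→d7:-→d8:H2→d9:-→d10:-→d11:-→d12:H4→d13:-→d14:-  best=H4
  ? 123.111.48.3  path d0:H6→d1:-→d2:-→d3:-→d4:-→d5:-→d6:-→d7:-→d8:-→d9:-→d10:-→d11:-→d12:-→d13:-→d14:-→d15:-→d16:-→d17:-→d18:-→d19:-→d20:H1  best=H1
  - 169.0.0.0/8 clear@8
  add 204.0.0.0/8 -> H0 at depth 8
  ? 99.121.151.249  path d0:H6→d1:-→d2:-→d3:-  best=H6

== LOOKUPS ==
["H4","H3","H1","H4","H1","H6"]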